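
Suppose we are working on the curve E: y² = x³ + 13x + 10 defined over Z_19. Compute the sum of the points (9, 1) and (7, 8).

(1, 9)

(9, 1) + (7, 8). λ = (8 - 1)/(7 - 9) ≡ 7/17 mod 19. 17⁻¹ ≡ 9 (mod 19), so λ ≡ 6.
  x = λ² - 9 - 7 = 36 - 16 ≡ 1; y = λ·(9 - 1) - 1 ≡ 9. → (1, 9)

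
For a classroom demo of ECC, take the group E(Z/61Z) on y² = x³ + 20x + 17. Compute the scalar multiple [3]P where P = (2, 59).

Repeated addition: build up to 3P.
2P: tangent at (2, 59): λ = (3·2² + 20)/(2·59) ≡ 32/57. 57⁻¹ ≡ 15 (mod 61), so λ ≡ 32·15 ≡ 53.
  x = λ² - 2 - 2 = 2809 - 4 ≡ 60; y = λ·(2 - 60) - 59 ≡ 39. → (60, 39)
3P: (60, 39) + (2, 59). λ = (59 - 39)/(2 - 60) ≡ 20/3 mod 61. 3⁻¹ ≡ 41 (mod 61), so λ ≡ 27.
  x = λ² - 60 - 2 = 729 - 62 ≡ 57; y = λ·(60 - 57) - 39 ≡ 42. → (57, 42)

(57, 42)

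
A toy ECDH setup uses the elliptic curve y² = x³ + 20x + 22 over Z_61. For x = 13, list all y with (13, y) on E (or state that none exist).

10, 51

x³ + 20x + 22 = 2479 ≡ 39 (mod 61).
Square roots of 39 mod 61: 10 and 51 (since 10² = 100 ≡ 39).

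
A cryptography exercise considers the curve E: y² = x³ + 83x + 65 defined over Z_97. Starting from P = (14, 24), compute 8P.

Double-and-add on 8 = (1000)₂. Start with P = (14, 24) for the leading 1-bit.
double: tangent at (14, 24): λ = (3·14² + 83)/(2·24) ≡ 89/48. 48⁻¹ ≡ 95 (mod 97) since 48·95 = 4560 ≡ 1, so λ ≡ 89·95 ≡ 16.
  x = λ² - 14 - 14 = 256 - 28 ≡ 34; y = λ·(14 - 34) - 24 ≡ 44. → (34, 44)
double: tangent at (34, 44): λ = (3·34² + 83)/(2·44) ≡ 59/88. 88⁻¹ ≡ 43 (mod 97), so λ ≡ 59·43 ≡ 15.
  x = λ² - 34 - 34 = 225 - 68 ≡ 60; y = λ·(34 - 60) - 44 ≡ 51. → (60, 51)
double: tangent at (60, 51): λ = (3·60² + 83)/(2·51) ≡ 19/5. 5⁻¹ ≡ 39 (mod 97) since 5·39 = 195 ≡ 1, so λ ≡ 19·39 ≡ 62.
  x = λ² - 60 - 60 = 3844 - 120 ≡ 38; y = λ·(60 - 38) - 51 ≡ 52. → (38, 52)

(38, 52)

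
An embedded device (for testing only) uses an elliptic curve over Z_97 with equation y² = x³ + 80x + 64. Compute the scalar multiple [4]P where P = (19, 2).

(66, 71)

Repeated addition: build up to 4P.
2P: tangent at (19, 2): λ = (3·19² + 80)/(2·2) ≡ 96/4. 4⁻¹ ≡ 73 (mod 97), so λ ≡ 96·73 ≡ 24.
  x = λ² - 19 - 19 = 576 - 38 ≡ 53; y = λ·(19 - 53) - 2 ≡ 55. → (53, 55)
3P: (53, 55) + (19, 2). λ = (2 - 55)/(19 - 53) ≡ 44/63 mod 97. 63⁻¹ ≡ 77 (mod 97), so λ ≡ 90.
  x = λ² - 53 - 19 = 8100 - 72 ≡ 74; y = λ·(53 - 74) - 55 ≡ 92. → (74, 92)
4P: (74, 92) + (19, 2). λ = (2 - 92)/(19 - 74) ≡ 7/42 mod 97. 42⁻¹ ≡ 67 (mod 97), so λ ≡ 81.
  x = λ² - 74 - 19 = 6561 - 93 ≡ 66; y = λ·(74 - 66) - 92 ≡ 71. → (66, 71)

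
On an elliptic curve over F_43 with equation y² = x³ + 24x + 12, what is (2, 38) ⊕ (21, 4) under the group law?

(2, 5)

(2, 38) + (21, 4). λ = (4 - 38)/(21 - 2) ≡ 9/19 mod 43. 19⁻¹ ≡ 34 (mod 43) since 19·34 = 646 ≡ 1, so λ ≡ 5.
  x = λ² - 2 - 21 = 25 - 23 ≡ 2; y = λ·(2 - 2) - 38 ≡ 5. → (2, 5)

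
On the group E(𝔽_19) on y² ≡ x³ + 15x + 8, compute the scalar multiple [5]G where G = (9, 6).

Repeated addition: build up to 5G.
2G: tangent at (9, 6): λ = (3·9² + 15)/(2·6) ≡ 11/12. 12⁻¹ ≡ 8 (mod 19) since 12·8 = 96 ≡ 1, so λ ≡ 11·8 ≡ 12.
  x = λ² - 9 - 9 = 144 - 18 ≡ 12; y = λ·(9 - 12) - 6 ≡ 15. → (12, 15)
3G: (12, 15) + (9, 6). λ = (6 - 15)/(9 - 12) ≡ 10/16 mod 19. 16⁻¹ ≡ 6 (mod 19), so λ ≡ 3.
  x = λ² - 12 - 9 = 9 - 21 ≡ 7; y = λ·(12 - 7) - 15 ≡ 0. → (7, 0)
4G: (7, 0) + (9, 6). λ = (6 - 0)/(9 - 7) ≡ 6/2 mod 19. 2⁻¹ ≡ 10 (mod 19) since 2·10 = 20 ≡ 1, so λ ≡ 3.
  x = λ² - 7 - 9 = 9 - 16 ≡ 12; y = λ·(7 - 12) - 0 ≡ 4. → (12, 4)
5G: (12, 4) + (9, 6). λ = (6 - 4)/(9 - 12) ≡ 2/16 mod 19. 16⁻¹ ≡ 6 (mod 19), so λ ≡ 12.
  x = λ² - 12 - 9 = 144 - 21 ≡ 9; y = λ·(12 - 9) - 4 ≡ 13. → (9, 13)

(9, 13)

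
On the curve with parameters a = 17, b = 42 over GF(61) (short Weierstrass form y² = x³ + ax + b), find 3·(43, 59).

(12, 49)

Write G = (43, 59).
Repeated addition: build up to 3G.
2G: tangent at (43, 59): λ = (3·43² + 17)/(2·59) ≡ 13/57. 57⁻¹ ≡ 15 (mod 61) since 57·15 = 855 ≡ 1, so λ ≡ 13·15 ≡ 12.
  x = λ² - 43 - 43 = 144 - 86 ≡ 58; y = λ·(43 - 58) - 59 ≡ 5. → (58, 5)
3G: (58, 5) + (43, 59). λ = (59 - 5)/(43 - 58) ≡ 54/46 mod 61. 46⁻¹ ≡ 4 (mod 61), so λ ≡ 33.
  x = λ² - 58 - 43 = 1089 - 101 ≡ 12; y = λ·(58 - 12) - 5 ≡ 49. → (12, 49)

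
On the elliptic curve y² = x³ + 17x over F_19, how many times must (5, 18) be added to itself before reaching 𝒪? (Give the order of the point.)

2P: tangent at (5, 18): λ = (3·5² + 17)/(2·18) ≡ 16/17. 17⁻¹ ≡ 9 (mod 19), so λ ≡ 16·9 ≡ 11.
  x = λ² - 5 - 5 = 121 - 10 ≡ 16; y = λ·(5 - 16) - 18 ≡ 13. → (16, 13)
3P: (16, 13) + (5, 18). λ = (18 - 13)/(5 - 16) ≡ 5/8 mod 19. 8⁻¹ ≡ 12 (mod 19) since 8·12 = 96 ≡ 1, so λ ≡ 3.
  x = λ² - 16 - 5 = 9 - 21 ≡ 7; y = λ·(16 - 7) - 13 ≡ 14. → (7, 14)
4P: (7, 14) + (5, 18). λ = (18 - 14)/(5 - 7) ≡ 4/17 mod 19. 17⁻¹ ≡ 9 (mod 19), so λ ≡ 17.
  x = λ² - 7 - 5 = 289 - 12 ≡ 11; y = λ·(7 - 11) - 14 ≡ 13. → (11, 13)
5P: (11, 13) + (5, 18). λ = (18 - 13)/(5 - 11) ≡ 5/13 mod 19. 13⁻¹ ≡ 3 (mod 19) since 13·3 = 39 ≡ 1, so λ ≡ 15.
  x = λ² - 11 - 5 = 225 - 16 ≡ 0; y = λ·(11 - 0) - 13 ≡ 0. → (0, 0)
6P: (0, 0) + (5, 18). λ = (18 - 0)/(5 - 0) ≡ 18/5 mod 19. 5⁻¹ ≡ 4 (mod 19), so λ ≡ 15.
  x = λ² - 0 - 5 = 225 - 5 ≡ 11; y = λ·(0 - 11) - 0 ≡ 6. → (11, 6)
7P: (11, 6) + (5, 18). λ = (18 - 6)/(5 - 11) ≡ 12/13 mod 19. 13⁻¹ ≡ 3 (mod 19) since 13·3 = 39 ≡ 1, so λ ≡ 17.
  x = λ² - 11 - 5 = 289 - 16 ≡ 7; y = λ·(11 - 7) - 6 ≡ 5. → (7, 5)
8P: (7, 5) + (5, 18). λ = (18 - 5)/(5 - 7) ≡ 13/17 mod 19. 17⁻¹ ≡ 9 (mod 19), so λ ≡ 3.
  x = λ² - 7 - 5 = 9 - 12 ≡ 16; y = λ·(7 - 16) - 5 ≡ 6. → (16, 6)
9P: (16, 6) + (5, 18). λ = (18 - 6)/(5 - 16) ≡ 12/8 mod 19. 8⁻¹ ≡ 12 (mod 19) since 8·12 = 96 ≡ 1, so λ ≡ 11.
  x = λ² - 16 - 5 = 121 - 21 ≡ 5; y = λ·(16 - 5) - 6 ≡ 1. → (5, 1)
10P: (5, 1) + (5, 18): same x and y₁ ≡ -y₂, so the sum is 𝒪.
10P = 𝒪, so the order is 10.

10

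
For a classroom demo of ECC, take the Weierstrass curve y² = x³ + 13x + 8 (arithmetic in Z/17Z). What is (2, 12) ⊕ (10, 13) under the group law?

(2, 12) + (10, 13). λ = (13 - 12)/(10 - 2) ≡ 1/8 mod 17. 8⁻¹ ≡ 15 (mod 17) since 8·15 = 120 ≡ 1, so λ ≡ 15.
  x = λ² - 2 - 10 = 225 - 12 ≡ 9; y = λ·(2 - 9) - 12 ≡ 2. → (9, 2)

(9, 2)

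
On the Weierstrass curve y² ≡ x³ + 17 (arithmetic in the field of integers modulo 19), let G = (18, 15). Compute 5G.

Repeated addition: build up to 5G.
2G: tangent at (18, 15): λ = (3·18² + 0)/(2·15) ≡ 3/11. 11⁻¹ ≡ 7 (mod 19), so λ ≡ 3·7 ≡ 2.
  x = λ² - 18 - 18 = 4 - 36 ≡ 6; y = λ·(18 - 6) - 15 ≡ 9. → (6, 9)
3G: (6, 9) + (18, 15). λ = (15 - 9)/(18 - 6) ≡ 6/12 mod 19. 12⁻¹ ≡ 8 (mod 19) since 12·8 = 96 ≡ 1, so λ ≡ 10.
  x = λ² - 6 - 18 = 100 - 24 ≡ 0; y = λ·(6 - 0) - 9 ≡ 13. → (0, 13)
4G: (0, 13) + (18, 15). λ = (15 - 13)/(18 - 0) ≡ 2/18 mod 19. 18⁻¹ ≡ 18 (mod 19) since 18·18 = 324 ≡ 1, so λ ≡ 17.
  x = λ² - 0 - 18 = 289 - 18 ≡ 5; y = λ·(0 - 5) - 13 ≡ 16. → (5, 16)
5G: (5, 16) + (18, 15). λ = (15 - 16)/(18 - 5) ≡ 18/13 mod 19. 13⁻¹ ≡ 3 (mod 19) since 13·3 = 39 ≡ 1, so λ ≡ 16.
  x = λ² - 5 - 18 = 256 - 23 ≡ 5; y = λ·(5 - 5) - 16 ≡ 3. → (5, 3)

(5, 3)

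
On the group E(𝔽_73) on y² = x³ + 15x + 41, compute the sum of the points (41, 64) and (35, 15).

(41, 64) + (35, 15). λ = (15 - 64)/(35 - 41) ≡ 24/67 mod 73. 67⁻¹ ≡ 12 (mod 73), so λ ≡ 69.
  x = λ² - 41 - 35 = 4761 - 76 ≡ 13; y = λ·(41 - 13) - 64 ≡ 43. → (13, 43)

(13, 43)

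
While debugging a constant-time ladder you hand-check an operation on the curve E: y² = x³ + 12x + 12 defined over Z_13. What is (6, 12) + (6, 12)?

tangent at (6, 12): λ = (3·6² + 12)/(2·12) ≡ 3/11. 11⁻¹ ≡ 6 (mod 13) since 11·6 = 66 ≡ 1, so λ ≡ 3·6 ≡ 5.
  x = λ² - 6 - 6 = 25 - 12 ≡ 0; y = λ·(6 - 0) - 12 ≡ 5. → (0, 5)

(0, 5)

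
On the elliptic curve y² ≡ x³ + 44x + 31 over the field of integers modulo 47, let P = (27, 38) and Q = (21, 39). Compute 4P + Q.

First 4P:
Double-and-add on 4 = (100)₂. Start with P = (27, 38) for the leading 1-bit.
double: tangent at (27, 38): λ = (3·27² + 44)/(2·38) ≡ 22/29. 29⁻¹ ≡ 13 (mod 47) since 29·13 = 377 ≡ 1, so λ ≡ 22·13 ≡ 4.
  x = λ² - 27 - 27 = 16 - 54 ≡ 9; y = λ·(27 - 9) - 38 ≡ 34. → (9, 34)
double: tangent at (9, 34): λ = (3·9² + 44)/(2·34) ≡ 5/21. 21⁻¹ ≡ 9 (mod 47) since 21·9 = 189 ≡ 1, so λ ≡ 5·9 ≡ 45.
  x = λ² - 9 - 9 = 2025 - 18 ≡ 33; y = λ·(9 - 33) - 34 ≡ 14. → (33, 14)
4P = (33, 14).
Finally 4P + Q:
(33, 14) + (21, 39). λ = (39 - 14)/(21 - 33) ≡ 25/35 mod 47. 35⁻¹ ≡ 43 (mod 47) since 35·43 = 1505 ≡ 1, so λ ≡ 41.
  x = λ² - 33 - 21 = 1681 - 54 ≡ 29; y = λ·(33 - 29) - 14 ≡ 9. → (29, 9)

(29, 9)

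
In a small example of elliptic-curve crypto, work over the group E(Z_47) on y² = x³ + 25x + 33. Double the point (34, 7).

tangent at (34, 7): λ = (3·34² + 25)/(2·7) ≡ 15/14. 14⁻¹ ≡ 37 (mod 47), so λ ≡ 15·37 ≡ 38.
  x = λ² - 34 - 34 = 1444 - 68 ≡ 13; y = λ·(34 - 13) - 7 ≡ 39. → (13, 39)

(13, 39)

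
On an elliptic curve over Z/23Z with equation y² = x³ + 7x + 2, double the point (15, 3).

tangent at (15, 3): λ = (3·15² + 7)/(2·3) ≡ 15/6. 6⁻¹ ≡ 4 (mod 23) since 6·4 = 24 ≡ 1, so λ ≡ 15·4 ≡ 14.
  x = λ² - 15 - 15 = 196 - 30 ≡ 5; y = λ·(15 - 5) - 3 ≡ 22. → (5, 22)

(5, 22)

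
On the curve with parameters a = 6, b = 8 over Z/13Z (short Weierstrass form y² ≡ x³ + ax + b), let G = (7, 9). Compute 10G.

Repeated addition: build up to 10G.
2G: tangent at (7, 9): λ = (3·7² + 6)/(2·9) ≡ 10/5. 5⁻¹ ≡ 8 (mod 13), so λ ≡ 10·8 ≡ 2.
  x = λ² - 7 - 7 = 4 - 14 ≡ 3; y = λ·(7 - 3) - 9 ≡ 12. → (3, 12)
3G: (3, 12) + (7, 9). λ = (9 - 12)/(7 - 3) ≡ 10/4 mod 13. 4⁻¹ ≡ 10 (mod 13) since 4·10 = 40 ≡ 1, so λ ≡ 9.
  x = λ² - 3 - 7 = 81 - 10 ≡ 6; y = λ·(3 - 6) - 12 ≡ 0. → (6, 0)
4G: (6, 0) + (7, 9). λ = (9 - 0)/(7 - 6) ≡ 9/1 mod 13. 1⁻¹ ≡ 1 (mod 13), so λ ≡ 9.
  x = λ² - 6 - 7 = 81 - 13 ≡ 3; y = λ·(6 - 3) - 0 ≡ 1. → (3, 1)
5G: (3, 1) + (7, 9). λ = (9 - 1)/(7 - 3) ≡ 8/4 mod 13. 4⁻¹ ≡ 10 (mod 13) since 4·10 = 40 ≡ 1, so λ ≡ 2.
  x = λ² - 3 - 7 = 4 - 10 ≡ 7; y = λ·(3 - 7) - 1 ≡ 4. → (7, 4)
6G: (7, 4) + (7, 9): same x and y₁ ≡ -y₂, so the sum is ∞.
7G: ∞ + (7, 9) = (7, 9) (identity).
8G: tangent at (7, 9): λ = (3·7² + 6)/(2·9) ≡ 10/5. 5⁻¹ ≡ 8 (mod 13) since 5·8 = 40 ≡ 1, so λ ≡ 10·8 ≡ 2.
  x = λ² - 7 - 7 = 4 - 14 ≡ 3; y = λ·(7 - 3) - 9 ≡ 12. → (3, 12)
9G: (3, 12) + (7, 9). λ = (9 - 12)/(7 - 3) ≡ 10/4 mod 13. 4⁻¹ ≡ 10 (mod 13), so λ ≡ 9.
  x = λ² - 3 - 7 = 81 - 10 ≡ 6; y = λ·(3 - 6) - 12 ≡ 0. → (6, 0)
10G: (6, 0) + (7, 9). λ = (9 - 0)/(7 - 6) ≡ 9/1 mod 13. 1⁻¹ ≡ 1 (mod 13) since 1·1 = 1 ≡ 1, so λ ≡ 9.
  x = λ² - 6 - 7 = 81 - 13 ≡ 3; y = λ·(6 - 3) - 0 ≡ 1. → (3, 1)

(3, 1)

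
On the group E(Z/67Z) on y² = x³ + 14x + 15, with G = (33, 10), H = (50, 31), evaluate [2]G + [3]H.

First 2G:
Repeated addition: build up to 2G.
2G: tangent at (33, 10): λ = (3·33² + 14)/(2·10) ≡ 65/20. 20⁻¹ ≡ 57 (mod 67) since 20·57 = 1140 ≡ 1, so λ ≡ 65·57 ≡ 20.
  x = λ² - 33 - 33 = 400 - 66 ≡ 66; y = λ·(33 - 66) - 10 ≡ 0. → (66, 0)
2G = (66, 0).
Next 3H:
Repeated addition: build up to 3H.
2H: tangent at (50, 31): λ = (3·50² + 14)/(2·31) ≡ 10/62. 62⁻¹ ≡ 40 (mod 67), so λ ≡ 10·40 ≡ 65.
  x = λ² - 50 - 50 = 4225 - 100 ≡ 38; y = λ·(50 - 38) - 31 ≡ 12. → (38, 12)
3H: (38, 12) + (50, 31). λ = (31 - 12)/(50 - 38) ≡ 19/12 mod 67. 12⁻¹ ≡ 28 (mod 67), so λ ≡ 63.
  x = λ² - 38 - 50 = 3969 - 88 ≡ 62; y = λ·(38 - 62) - 12 ≡ 17. → (62, 17)
3H = (62, 17).
Finally 2G + 3H:
(66, 0) + (62, 17). λ = (17 - 0)/(62 - 66) ≡ 17/63 mod 67. 63⁻¹ ≡ 50 (mod 67), so λ ≡ 46.
  x = λ² - 66 - 62 = 2116 - 128 ≡ 45; y = λ·(66 - 45) - 0 ≡ 28. → (45, 28)

(45, 28)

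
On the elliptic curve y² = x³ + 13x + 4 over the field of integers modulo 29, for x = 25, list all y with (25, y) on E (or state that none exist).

x³ + 13x + 4 = 15954 ≡ 4 (mod 29).
Square roots of 4 mod 29: 2 and 27 (since 2² = 4 ≡ 4).

2, 27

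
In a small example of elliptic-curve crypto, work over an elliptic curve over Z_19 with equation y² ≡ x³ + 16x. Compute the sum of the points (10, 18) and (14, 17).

(1, 13)

(10, 18) + (14, 17). λ = (17 - 18)/(14 - 10) ≡ 18/4 mod 19. 4⁻¹ ≡ 5 (mod 19) since 4·5 = 20 ≡ 1, so λ ≡ 14.
  x = λ² - 10 - 14 = 196 - 24 ≡ 1; y = λ·(10 - 1) - 18 ≡ 13. → (1, 13)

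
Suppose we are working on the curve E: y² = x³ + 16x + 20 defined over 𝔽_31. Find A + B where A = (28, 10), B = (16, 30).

(7, 17)

(28, 10) + (16, 30). λ = (30 - 10)/(16 - 28) ≡ 20/19 mod 31. 19⁻¹ ≡ 18 (mod 31), so λ ≡ 19.
  x = λ² - 28 - 16 = 361 - 44 ≡ 7; y = λ·(28 - 7) - 10 ≡ 17. → (7, 17)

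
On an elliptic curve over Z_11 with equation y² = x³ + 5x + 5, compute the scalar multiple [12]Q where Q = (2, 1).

(4, 10)

Repeated addition: build up to 12Q.
2Q: tangent at (2, 1): λ = (3·2² + 5)/(2·1) ≡ 6/2. 2⁻¹ ≡ 6 (mod 11), so λ ≡ 6·6 ≡ 3.
  x = λ² - 2 - 2 = 9 - 4 ≡ 5; y = λ·(2 - 5) - 1 ≡ 1. → (5, 1)
3Q: (5, 1) + (2, 1). λ = (1 - 1)/(2 - 5) ≡ 0/8 mod 11. 8⁻¹ ≡ 7 (mod 11) since 8·7 = 56 ≡ 1, so λ ≡ 0.
  x = λ² - 5 - 2 = 0 - 7 ≡ 4; y = λ·(5 - 4) - 1 ≡ 10. → (4, 10)
4Q: (4, 10) + (2, 1). λ = (1 - 10)/(2 - 4) ≡ 2/9 mod 11. 9⁻¹ ≡ 5 (mod 11) since 9·5 = 45 ≡ 1, so λ ≡ 10.
  x = λ² - 4 - 2 = 100 - 6 ≡ 6; y = λ·(4 - 6) - 10 ≡ 3. → (6, 3)
5Q: (6, 3) + (2, 1). λ = (1 - 3)/(2 - 6) ≡ 9/7 mod 11. 7⁻¹ ≡ 8 (mod 11), so λ ≡ 6.
  x = λ² - 6 - 2 = 36 - 8 ≡ 6; y = λ·(6 - 6) - 3 ≡ 8. → (6, 8)
6Q: (6, 8) + (2, 1). λ = (1 - 8)/(2 - 6) ≡ 4/7 mod 11. 7⁻¹ ≡ 8 (mod 11), so λ ≡ 10.
  x = λ² - 6 - 2 = 100 - 8 ≡ 4; y = λ·(6 - 4) - 8 ≡ 1. → (4, 1)
7Q: (4, 1) + (2, 1). λ = (1 - 1)/(2 - 4) ≡ 0/9 mod 11. 9⁻¹ ≡ 5 (mod 11) since 9·5 = 45 ≡ 1, so λ ≡ 0.
  x = λ² - 4 - 2 = 0 - 6 ≡ 5; y = λ·(4 - 5) - 1 ≡ 10. → (5, 10)
8Q: (5, 10) + (2, 1). λ = (1 - 10)/(2 - 5) ≡ 2/8 mod 11. 8⁻¹ ≡ 7 (mod 11), so λ ≡ 3.
  x = λ² - 5 - 2 = 9 - 7 ≡ 2; y = λ·(5 - 2) - 10 ≡ 10. → (2, 10)
9Q: (2, 10) + (2, 1): same x and y₁ ≡ -y₂, so the sum is O.
10Q: O + (2, 1) = (2, 1) (identity).
11Q: tangent at (2, 1): λ = (3·2² + 5)/(2·1) ≡ 6/2. 2⁻¹ ≡ 6 (mod 11), so λ ≡ 6·6 ≡ 3.
  x = λ² - 2 - 2 = 9 - 4 ≡ 5; y = λ·(2 - 5) - 1 ≡ 1. → (5, 1)
12Q: (5, 1) + (2, 1). λ = (1 - 1)/(2 - 5) ≡ 0/8 mod 11. 8⁻¹ ≡ 7 (mod 11), so λ ≡ 0.
  x = λ² - 5 - 2 = 0 - 7 ≡ 4; y = λ·(5 - 4) - 1 ≡ 10. → (4, 10)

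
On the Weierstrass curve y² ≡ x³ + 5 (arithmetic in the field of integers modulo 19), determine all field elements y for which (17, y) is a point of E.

x³ + 0x + 5 = 4918 ≡ 16 (mod 19).
Square roots of 16 mod 19: 4 and 15 (since 4² = 16 ≡ 16).

4, 15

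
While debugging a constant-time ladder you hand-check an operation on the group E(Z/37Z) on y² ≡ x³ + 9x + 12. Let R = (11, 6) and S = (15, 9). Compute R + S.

(11, 6) + (15, 9). λ = (9 - 6)/(15 - 11) ≡ 3/4 mod 37. 4⁻¹ ≡ 28 (mod 37) since 4·28 = 112 ≡ 1, so λ ≡ 10.
  x = λ² - 11 - 15 = 100 - 26 ≡ 0; y = λ·(11 - 0) - 6 ≡ 30. → (0, 30)

(0, 30)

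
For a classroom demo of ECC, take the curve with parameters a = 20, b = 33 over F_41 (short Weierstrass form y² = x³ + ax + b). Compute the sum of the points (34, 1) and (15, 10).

(34, 1) + (15, 10). λ = (10 - 1)/(15 - 34) ≡ 9/22 mod 41. 22⁻¹ ≡ 28 (mod 41), so λ ≡ 6.
  x = λ² - 34 - 15 = 36 - 49 ≡ 28; y = λ·(34 - 28) - 1 ≡ 35. → (28, 35)

(28, 35)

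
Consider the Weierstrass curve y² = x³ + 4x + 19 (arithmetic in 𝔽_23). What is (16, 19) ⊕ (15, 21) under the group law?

(19, 10)

(16, 19) + (15, 21). λ = (21 - 19)/(15 - 16) ≡ 2/22 mod 23. 22⁻¹ ≡ 22 (mod 23), so λ ≡ 21.
  x = λ² - 16 - 15 = 441 - 31 ≡ 19; y = λ·(16 - 19) - 19 ≡ 10. → (19, 10)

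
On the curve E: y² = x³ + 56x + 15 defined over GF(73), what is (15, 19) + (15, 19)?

tangent at (15, 19): λ = (3·15² + 56)/(2·19) ≡ 1/38. 38⁻¹ ≡ 25 (mod 73), so λ ≡ 1·25 ≡ 25.
  x = λ² - 15 - 15 = 625 - 30 ≡ 11; y = λ·(15 - 11) - 19 ≡ 8. → (11, 8)

(11, 8)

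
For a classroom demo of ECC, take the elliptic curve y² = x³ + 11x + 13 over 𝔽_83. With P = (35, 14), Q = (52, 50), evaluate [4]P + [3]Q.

First 4P:
Repeated addition: build up to 4P.
2P: tangent at (35, 14): λ = (3·35² + 11)/(2·14) ≡ 34/28. 28⁻¹ ≡ 3 (mod 83), so λ ≡ 34·3 ≡ 19.
  x = λ² - 35 - 35 = 361 - 70 ≡ 42; y = λ·(35 - 42) - 14 ≡ 19. → (42, 19)
3P: (42, 19) + (35, 14). λ = (14 - 19)/(35 - 42) ≡ 78/76 mod 83. 76⁻¹ ≡ 71 (mod 83), so λ ≡ 60.
  x = λ² - 42 - 35 = 3600 - 77 ≡ 37; y = λ·(42 - 37) - 19 ≡ 32. → (37, 32)
4P: (37, 32) + (35, 14). λ = (14 - 32)/(35 - 37) ≡ 65/81 mod 83. 81⁻¹ ≡ 41 (mod 83) since 81·41 = 3321 ≡ 1, so λ ≡ 9.
  x = λ² - 37 - 35 = 81 - 72 ≡ 9; y = λ·(37 - 9) - 32 ≡ 54. → (9, 54)
4P = (9, 54).
Next 3Q:
Repeated addition: build up to 3Q.
2Q: tangent at (52, 50): λ = (3·52² + 11)/(2·50) ≡ 72/17. 17⁻¹ ≡ 44 (mod 83), so λ ≡ 72·44 ≡ 14.
  x = λ² - 52 - 52 = 196 - 104 ≡ 9; y = λ·(52 - 9) - 50 ≡ 54. → (9, 54)
3Q: (9, 54) + (52, 50). λ = (50 - 54)/(52 - 9) ≡ 79/43 mod 83. 43⁻¹ ≡ 56 (mod 83), so λ ≡ 25.
  x = λ² - 9 - 52 = 625 - 61 ≡ 66; y = λ·(9 - 66) - 54 ≡ 15. → (66, 15)
3Q = (66, 15).
Finally 4P + 3Q:
(9, 54) + (66, 15). λ = (15 - 54)/(66 - 9) ≡ 44/57 mod 83. 57⁻¹ ≡ 67 (mod 83) since 57·67 = 3819 ≡ 1, so λ ≡ 43.
  x = λ² - 9 - 66 = 1849 - 75 ≡ 31; y = λ·(9 - 31) - 54 ≡ 79. → (31, 79)

(31, 79)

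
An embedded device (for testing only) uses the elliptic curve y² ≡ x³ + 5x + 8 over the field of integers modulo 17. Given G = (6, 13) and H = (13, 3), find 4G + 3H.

First 4G:
Double-and-add on 4 = (100)₂. Start with G = (6, 13) for the leading 1-bit.
double: tangent at (6, 13): λ = (3·6² + 5)/(2·13) ≡ 11/9. 9⁻¹ ≡ 2 (mod 17), so λ ≡ 11·2 ≡ 5.
  x = λ² - 6 - 6 = 25 - 12 ≡ 13; y = λ·(6 - 13) - 13 ≡ 3. → (13, 3)
double: tangent at (13, 3): λ = (3·13² + 5)/(2·3) ≡ 2/6. 6⁻¹ ≡ 3 (mod 17) since 6·3 = 18 ≡ 1, so λ ≡ 2·3 ≡ 6.
  x = λ² - 13 - 13 = 36 - 26 ≡ 10; y = λ·(13 - 10) - 3 ≡ 15. → (10, 15)
4G = (10, 15).
Next 3H:
Repeated addition: build up to 3H.
2H: tangent at (13, 3): λ = (3·13² + 5)/(2·3) ≡ 2/6. 6⁻¹ ≡ 3 (mod 17), so λ ≡ 2·3 ≡ 6.
  x = λ² - 13 - 13 = 36 - 26 ≡ 10; y = λ·(13 - 10) - 3 ≡ 15. → (10, 15)
3H: (10, 15) + (13, 3). λ = (3 - 15)/(13 - 10) ≡ 5/3 mod 17. 3⁻¹ ≡ 6 (mod 17), so λ ≡ 13.
  x = λ² - 10 - 13 = 169 - 23 ≡ 10; y = λ·(10 - 10) - 15 ≡ 2. → (10, 2)
3H = (10, 2).
Finally 4G + 3H:
(10, 15) + (10, 2): same x and y₁ ≡ -y₂, so the sum is O.

O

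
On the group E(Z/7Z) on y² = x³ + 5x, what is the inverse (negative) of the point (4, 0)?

(4, 0)

-(4, 0) = (4, -0 mod 7) = (4, 0).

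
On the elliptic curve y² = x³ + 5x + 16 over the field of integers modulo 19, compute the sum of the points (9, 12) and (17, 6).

(9, 7)

(9, 12) + (17, 6). λ = (6 - 12)/(17 - 9) ≡ 13/8 mod 19. 8⁻¹ ≡ 12 (mod 19) since 8·12 = 96 ≡ 1, so λ ≡ 4.
  x = λ² - 9 - 17 = 16 - 26 ≡ 9; y = λ·(9 - 9) - 12 ≡ 7. → (9, 7)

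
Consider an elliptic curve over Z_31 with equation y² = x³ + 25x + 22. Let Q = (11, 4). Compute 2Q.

(13, 23)

tangent at (11, 4): λ = (3·11² + 25)/(2·4) ≡ 16/8. 8⁻¹ ≡ 4 (mod 31), so λ ≡ 16·4 ≡ 2.
  x = λ² - 11 - 11 = 4 - 22 ≡ 13; y = λ·(11 - 13) - 4 ≡ 23. → (13, 23)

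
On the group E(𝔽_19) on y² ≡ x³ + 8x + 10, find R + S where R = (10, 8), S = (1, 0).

(17, 9)

(10, 8) + (1, 0). λ = (0 - 8)/(1 - 10) ≡ 11/10 mod 19. 10⁻¹ ≡ 2 (mod 19) since 10·2 = 20 ≡ 1, so λ ≡ 3.
  x = λ² - 10 - 1 = 9 - 11 ≡ 17; y = λ·(10 - 17) - 8 ≡ 9. → (17, 9)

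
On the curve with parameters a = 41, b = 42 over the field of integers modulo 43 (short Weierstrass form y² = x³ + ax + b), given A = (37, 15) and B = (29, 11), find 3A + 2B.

(22, 5)

First 3A:
Repeated addition: build up to 3A.
2A: tangent at (37, 15): λ = (3·37² + 41)/(2·15) ≡ 20/30. 30⁻¹ ≡ 33 (mod 43) since 30·33 = 990 ≡ 1, so λ ≡ 20·33 ≡ 15.
  x = λ² - 37 - 37 = 225 - 74 ≡ 22; y = λ·(37 - 22) - 15 ≡ 38. → (22, 38)
3A: (22, 38) + (37, 15). λ = (15 - 38)/(37 - 22) ≡ 20/15 mod 43. 15⁻¹ ≡ 23 (mod 43), so λ ≡ 30.
  x = λ² - 22 - 37 = 900 - 59 ≡ 24; y = λ·(22 - 24) - 38 ≡ 31. → (24, 31)
3A = (24, 31).
Next 2B:
Repeated addition: build up to 2B.
2B: tangent at (29, 11): λ = (3·29² + 41)/(2·11) ≡ 27/22. 22⁻¹ ≡ 2 (mod 43), so λ ≡ 27·2 ≡ 11.
  x = λ² - 29 - 29 = 121 - 58 ≡ 20; y = λ·(29 - 20) - 11 ≡ 2. → (20, 2)
2B = (20, 2).
Finally 3A + 2B:
(24, 31) + (20, 2). λ = (2 - 31)/(20 - 24) ≡ 14/39 mod 43. 39⁻¹ ≡ 32 (mod 43), so λ ≡ 18.
  x = λ² - 24 - 20 = 324 - 44 ≡ 22; y = λ·(24 - 22) - 31 ≡ 5. → (22, 5)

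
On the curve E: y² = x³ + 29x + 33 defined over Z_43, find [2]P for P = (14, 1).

(39, 5)

tangent at (14, 1): λ = (3·14² + 29)/(2·1) ≡ 15/2. 2⁻¹ ≡ 22 (mod 43), so λ ≡ 15·22 ≡ 29.
  x = λ² - 14 - 14 = 841 - 28 ≡ 39; y = λ·(14 - 39) - 1 ≡ 5. → (39, 5)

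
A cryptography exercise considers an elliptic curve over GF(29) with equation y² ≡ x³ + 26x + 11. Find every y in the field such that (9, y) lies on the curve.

x³ + 26x + 11 = 974 ≡ 17 (mod 29).
17 is a non-residue mod 29; no y exists.

none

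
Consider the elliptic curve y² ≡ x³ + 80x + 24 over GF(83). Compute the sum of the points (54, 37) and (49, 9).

(18, 65)

(54, 37) + (49, 9). λ = (9 - 37)/(49 - 54) ≡ 55/78 mod 83. 78⁻¹ ≡ 33 (mod 83), so λ ≡ 72.
  x = λ² - 54 - 49 = 5184 - 103 ≡ 18; y = λ·(54 - 18) - 37 ≡ 65. → (18, 65)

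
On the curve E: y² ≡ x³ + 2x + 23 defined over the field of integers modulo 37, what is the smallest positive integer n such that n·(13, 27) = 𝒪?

5

2P: tangent at (13, 27): λ = (3·13² + 2)/(2·27) ≡ 28/17. 17⁻¹ ≡ 24 (mod 37) since 17·24 = 408 ≡ 1, so λ ≡ 28·24 ≡ 6.
  x = λ² - 13 - 13 = 36 - 26 ≡ 10; y = λ·(13 - 10) - 27 ≡ 28. → (10, 28)
3P: (10, 28) + (13, 27). λ = (27 - 28)/(13 - 10) ≡ 36/3 mod 37. 3⁻¹ ≡ 25 (mod 37) since 3·25 = 75 ≡ 1, so λ ≡ 12.
  x = λ² - 10 - 13 = 144 - 23 ≡ 10; y = λ·(10 - 10) - 28 ≡ 9. → (10, 9)
4P: (10, 9) + (13, 27). λ = (27 - 9)/(13 - 10) ≡ 18/3 mod 37. 3⁻¹ ≡ 25 (mod 37), so λ ≡ 6.
  x = λ² - 10 - 13 = 36 - 23 ≡ 13; y = λ·(10 - 13) - 9 ≡ 10. → (13, 10)
5P: (13, 10) + (13, 27): same x and y₁ ≡ -y₂, so the sum is 𝒪.
5P = 𝒪, so the order is 5.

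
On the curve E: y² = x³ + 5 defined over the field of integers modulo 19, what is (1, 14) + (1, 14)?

tangent at (1, 14): λ = (3·1² + 0)/(2·14) ≡ 3/9. 9⁻¹ ≡ 17 (mod 19) since 9·17 = 153 ≡ 1, so λ ≡ 3·17 ≡ 13.
  x = λ² - 1 - 1 = 169 - 2 ≡ 15; y = λ·(1 - 15) - 14 ≡ 13. → (15, 13)

(15, 13)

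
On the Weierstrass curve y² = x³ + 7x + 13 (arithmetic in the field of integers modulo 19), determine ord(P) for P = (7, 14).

2P: tangent at (7, 14): λ = (3·7² + 7)/(2·14) ≡ 2/9. 9⁻¹ ≡ 17 (mod 19) since 9·17 = 153 ≡ 1, so λ ≡ 2·17 ≡ 15.
  x = λ² - 7 - 7 = 225 - 14 ≡ 2; y = λ·(7 - 2) - 14 ≡ 4. → (2, 4)
3P: (2, 4) + (7, 14). λ = (14 - 4)/(7 - 2) ≡ 10/5 mod 19. 5⁻¹ ≡ 4 (mod 19) since 5·4 = 20 ≡ 1, so λ ≡ 2.
  x = λ² - 2 - 7 = 4 - 9 ≡ 14; y = λ·(2 - 14) - 4 ≡ 10. → (14, 10)
4P: (14, 10) + (7, 14). λ = (14 - 10)/(7 - 14) ≡ 4/12 mod 19. 12⁻¹ ≡ 8 (mod 19), so λ ≡ 13.
  x = λ² - 14 - 7 = 169 - 21 ≡ 15; y = λ·(14 - 15) - 10 ≡ 15. → (15, 15)
5P: (15, 15) + (7, 14). λ = (14 - 15)/(7 - 15) ≡ 18/11 mod 19. 11⁻¹ ≡ 7 (mod 19) since 11·7 = 77 ≡ 1, so λ ≡ 12.
  x = λ² - 15 - 7 = 144 - 22 ≡ 8; y = λ·(15 - 8) - 15 ≡ 12. → (8, 12)
6P: (8, 12) + (7, 14). λ = (14 - 12)/(7 - 8) ≡ 2/18 mod 19. 18⁻¹ ≡ 18 (mod 19) since 18·18 = 324 ≡ 1, so λ ≡ 17.
  x = λ² - 8 - 7 = 289 - 15 ≡ 8; y = λ·(8 - 8) - 12 ≡ 7. → (8, 7)
7P: (8, 7) + (7, 14). λ = (14 - 7)/(7 - 8) ≡ 7/18 mod 19. 18⁻¹ ≡ 18 (mod 19) since 18·18 = 324 ≡ 1, so λ ≡ 12.
  x = λ² - 8 - 7 = 144 - 15 ≡ 15; y = λ·(8 - 15) - 7 ≡ 4. → (15, 4)
8P: (15, 4) + (7, 14). λ = (14 - 4)/(7 - 15) ≡ 10/11 mod 19. 11⁻¹ ≡ 7 (mod 19) since 11·7 = 77 ≡ 1, so λ ≡ 13.
  x = λ² - 15 - 7 = 169 - 22 ≡ 14; y = λ·(15 - 14) - 4 ≡ 9. → (14, 9)
9P: (14, 9) + (7, 14). λ = (14 - 9)/(7 - 14) ≡ 5/12 mod 19. 12⁻¹ ≡ 8 (mod 19) since 12·8 = 96 ≡ 1, so λ ≡ 2.
  x = λ² - 14 - 7 = 4 - 21 ≡ 2; y = λ·(14 - 2) - 9 ≡ 15. → (2, 15)
10P: (2, 15) + (7, 14). λ = (14 - 15)/(7 - 2) ≡ 18/5 mod 19. 5⁻¹ ≡ 4 (mod 19), so λ ≡ 15.
  x = λ² - 2 - 7 = 225 - 9 ≡ 7; y = λ·(2 - 7) - 15 ≡ 5. → (7, 5)
11P: (7, 5) + (7, 14): same x and y₁ ≡ -y₂, so the sum is O.
11P = O, so the order is 11.

11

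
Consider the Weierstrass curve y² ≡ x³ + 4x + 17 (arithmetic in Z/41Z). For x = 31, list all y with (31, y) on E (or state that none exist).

17, 24

x³ + 4x + 17 = 29932 ≡ 2 (mod 41).
Square roots of 2 mod 41: 17 and 24 (since 17² = 289 ≡ 2).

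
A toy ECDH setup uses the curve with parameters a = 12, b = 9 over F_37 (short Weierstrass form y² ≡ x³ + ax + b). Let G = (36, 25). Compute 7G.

Double-and-add on 7 = (111)₂. Start with G = (36, 25) for the leading 1-bit.
double: tangent at (36, 25): λ = (3·36² + 12)/(2·25) ≡ 15/13. 13⁻¹ ≡ 20 (mod 37), so λ ≡ 15·20 ≡ 4.
  x = λ² - 36 - 36 = 16 - 72 ≡ 18; y = λ·(36 - 18) - 25 ≡ 10. → (18, 10)
add G: (18, 10) + (36, 25). λ = (25 - 10)/(36 - 18) ≡ 15/18 mod 37. 18⁻¹ ≡ 35 (mod 37), so λ ≡ 7.
  x = λ² - 18 - 36 = 49 - 54 ≡ 32; y = λ·(18 - 32) - 10 ≡ 3. → (32, 3)
double: tangent at (32, 3): λ = (3·32² + 12)/(2·3) ≡ 13/6. 6⁻¹ ≡ 31 (mod 37) since 6·31 = 186 ≡ 1, so λ ≡ 13·31 ≡ 33.
  x = λ² - 32 - 32 = 1089 - 64 ≡ 26; y = λ·(32 - 26) - 3 ≡ 10. → (26, 10)
add G: (26, 10) + (36, 25). λ = (25 - 10)/(36 - 26) ≡ 15/10 mod 37. 10⁻¹ ≡ 26 (mod 37), so λ ≡ 20.
  x = λ² - 26 - 36 = 400 - 62 ≡ 5; y = λ·(26 - 5) - 10 ≡ 3. → (5, 3)

(5, 3)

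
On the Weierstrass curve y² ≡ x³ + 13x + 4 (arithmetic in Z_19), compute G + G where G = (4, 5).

(18, 16)

tangent at (4, 5): λ = (3·4² + 13)/(2·5) ≡ 4/10. 10⁻¹ ≡ 2 (mod 19) since 10·2 = 20 ≡ 1, so λ ≡ 4·2 ≡ 8.
  x = λ² - 4 - 4 = 64 - 8 ≡ 18; y = λ·(4 - 18) - 5 ≡ 16. → (18, 16)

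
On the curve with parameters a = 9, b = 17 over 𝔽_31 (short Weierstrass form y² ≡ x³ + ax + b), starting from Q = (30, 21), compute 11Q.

(14, 29)

Repeated addition: build up to 11Q.
2Q: tangent at (30, 21): λ = (3·30² + 9)/(2·21) ≡ 12/11. 11⁻¹ ≡ 17 (mod 31) since 11·17 = 187 ≡ 1, so λ ≡ 12·17 ≡ 18.
  x = λ² - 30 - 30 = 324 - 60 ≡ 16; y = λ·(30 - 16) - 21 ≡ 14. → (16, 14)
3Q: (16, 14) + (30, 21). λ = (21 - 14)/(30 - 16) ≡ 7/14 mod 31. 14⁻¹ ≡ 20 (mod 31) since 14·20 = 280 ≡ 1, so λ ≡ 16.
  x = λ² - 16 - 30 = 256 - 46 ≡ 24; y = λ·(16 - 24) - 14 ≡ 13. → (24, 13)
4Q: (24, 13) + (30, 21). λ = (21 - 13)/(30 - 24) ≡ 8/6 mod 31. 6⁻¹ ≡ 26 (mod 31), so λ ≡ 22.
  x = λ² - 24 - 30 = 484 - 54 ≡ 27; y = λ·(24 - 27) - 13 ≡ 14. → (27, 14)
5Q: (27, 14) + (30, 21). λ = (21 - 14)/(30 - 27) ≡ 7/3 mod 31. 3⁻¹ ≡ 21 (mod 31), so λ ≡ 23.
  x = λ² - 27 - 30 = 529 - 57 ≡ 7; y = λ·(27 - 7) - 14 ≡ 12. → (7, 12)
6Q: (7, 12) + (30, 21). λ = (21 - 12)/(30 - 7) ≡ 9/23 mod 31. 23⁻¹ ≡ 27 (mod 31) since 23·27 = 621 ≡ 1, so λ ≡ 26.
  x = λ² - 7 - 30 = 676 - 37 ≡ 19; y = λ·(7 - 19) - 12 ≡ 17. → (19, 17)
7Q: (19, 17) + (30, 21). λ = (21 - 17)/(30 - 19) ≡ 4/11 mod 31. 11⁻¹ ≡ 17 (mod 31) since 11·17 = 187 ≡ 1, so λ ≡ 6.
  x = λ² - 19 - 30 = 36 - 49 ≡ 18; y = λ·(19 - 18) - 17 ≡ 20. → (18, 20)
8Q: (18, 20) + (30, 21). λ = (21 - 20)/(30 - 18) ≡ 1/12 mod 31. 12⁻¹ ≡ 13 (mod 31), so λ ≡ 13.
  x = λ² - 18 - 30 = 169 - 48 ≡ 28; y = λ·(18 - 28) - 20 ≡ 5. → (28, 5)
9Q: (28, 5) + (30, 21). λ = (21 - 5)/(30 - 28) ≡ 16/2 mod 31. 2⁻¹ ≡ 16 (mod 31) since 2·16 = 32 ≡ 1, so λ ≡ 8.
  x = λ² - 28 - 30 = 64 - 58 ≡ 6; y = λ·(28 - 6) - 5 ≡ 16. → (6, 16)
10Q: (6, 16) + (30, 21). λ = (21 - 16)/(30 - 6) ≡ 5/24 mod 31. 24⁻¹ ≡ 22 (mod 31), so λ ≡ 17.
  x = λ² - 6 - 30 = 289 - 36 ≡ 5; y = λ·(6 - 5) - 16 ≡ 1. → (5, 1)
11Q: (5, 1) + (30, 21). λ = (21 - 1)/(30 - 5) ≡ 20/25 mod 31. 25⁻¹ ≡ 5 (mod 31), so λ ≡ 7.
  x = λ² - 5 - 30 = 49 - 35 ≡ 14; y = λ·(5 - 14) - 1 ≡ 29. → (14, 29)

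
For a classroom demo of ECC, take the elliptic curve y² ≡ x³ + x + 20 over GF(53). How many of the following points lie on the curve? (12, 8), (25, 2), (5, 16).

(12, 8): 8² ≡ 11, rhs ≡ 11 → on.
(25, 2): 2² ≡ 4, rhs ≡ 35 → off.
(5, 16): 16² ≡ 44, rhs ≡ 44 → on.

2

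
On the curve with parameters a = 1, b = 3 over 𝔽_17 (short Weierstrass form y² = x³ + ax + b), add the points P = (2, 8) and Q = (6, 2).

(2, 8) + (6, 2). λ = (2 - 8)/(6 - 2) ≡ 11/4 mod 17. 4⁻¹ ≡ 13 (mod 17), so λ ≡ 7.
  x = λ² - 2 - 6 = 49 - 8 ≡ 7; y = λ·(2 - 7) - 8 ≡ 8. → (7, 8)

(7, 8)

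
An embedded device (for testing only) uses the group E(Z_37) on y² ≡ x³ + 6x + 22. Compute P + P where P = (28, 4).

(8, 8)

tangent at (28, 4): λ = (3·28² + 6)/(2·4) ≡ 27/8. 8⁻¹ ≡ 14 (mod 37), so λ ≡ 27·14 ≡ 8.
  x = λ² - 28 - 28 = 64 - 56 ≡ 8; y = λ·(28 - 8) - 4 ≡ 8. → (8, 8)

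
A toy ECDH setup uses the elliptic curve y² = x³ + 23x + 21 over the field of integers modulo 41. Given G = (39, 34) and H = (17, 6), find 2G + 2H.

First 2G:
Repeated addition: build up to 2G.
2G: tangent at (39, 34): λ = (3·39² + 23)/(2·34) ≡ 35/27. 27⁻¹ ≡ 38 (mod 41) since 27·38 = 1026 ≡ 1, so λ ≡ 35·38 ≡ 18.
  x = λ² - 39 - 39 = 324 - 78 ≡ 0; y = λ·(39 - 0) - 34 ≡ 12. → (0, 12)
2G = (0, 12).
Next 2H:
Repeated addition: build up to 2H.
2H: tangent at (17, 6): λ = (3·17² + 23)/(2·6) ≡ 29/12. 12⁻¹ ≡ 24 (mod 41) since 12·24 = 288 ≡ 1, so λ ≡ 29·24 ≡ 40.
  x = λ² - 17 - 17 = 1600 - 34 ≡ 8; y = λ·(17 - 8) - 6 ≡ 26. → (8, 26)
2H = (8, 26).
Finally 2G + 2H:
(0, 12) + (8, 26). λ = (26 - 12)/(8 - 0) ≡ 14/8 mod 41. 8⁻¹ ≡ 36 (mod 41), so λ ≡ 12.
  x = λ² - 0 - 8 = 144 - 8 ≡ 13; y = λ·(0 - 13) - 12 ≡ 37. → (13, 37)

(13, 37)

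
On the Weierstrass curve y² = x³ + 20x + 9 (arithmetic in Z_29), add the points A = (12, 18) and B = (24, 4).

(0, 26)

(12, 18) + (24, 4). λ = (4 - 18)/(24 - 12) ≡ 15/12 mod 29. 12⁻¹ ≡ 17 (mod 29), so λ ≡ 23.
  x = λ² - 12 - 24 = 529 - 36 ≡ 0; y = λ·(12 - 0) - 18 ≡ 26. → (0, 26)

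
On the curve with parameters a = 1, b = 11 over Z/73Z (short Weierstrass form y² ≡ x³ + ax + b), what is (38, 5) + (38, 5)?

tangent at (38, 5): λ = (3·38² + 1)/(2·5) ≡ 26/10. 10⁻¹ ≡ 22 (mod 73) since 10·22 = 220 ≡ 1, so λ ≡ 26·22 ≡ 61.
  x = λ² - 38 - 38 = 3721 - 76 ≡ 68; y = λ·(38 - 68) - 5 ≡ 63. → (68, 63)

(68, 63)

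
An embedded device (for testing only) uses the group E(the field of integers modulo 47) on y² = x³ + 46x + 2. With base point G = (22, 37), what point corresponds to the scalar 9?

(13, 27)

Repeated addition: build up to 9G.
2G: tangent at (22, 37): λ = (3·22² + 46)/(2·37) ≡ 41/27. 27⁻¹ ≡ 7 (mod 47), so λ ≡ 41·7 ≡ 5.
  x = λ² - 22 - 22 = 25 - 44 ≡ 28; y = λ·(22 - 28) - 37 ≡ 27. → (28, 27)
3G: (28, 27) + (22, 37). λ = (37 - 27)/(22 - 28) ≡ 10/41 mod 47. 41⁻¹ ≡ 39 (mod 47) since 41·39 = 1599 ≡ 1, so λ ≡ 14.
  x = λ² - 28 - 22 = 196 - 50 ≡ 5; y = λ·(28 - 5) - 27 ≡ 13. → (5, 13)
4G: (5, 13) + (22, 37). λ = (37 - 13)/(22 - 5) ≡ 24/17 mod 47. 17⁻¹ ≡ 36 (mod 47), so λ ≡ 18.
  x = λ² - 5 - 22 = 324 - 27 ≡ 15; y = λ·(5 - 15) - 13 ≡ 42. → (15, 42)
5G: (15, 42) + (22, 37). λ = (37 - 42)/(22 - 15) ≡ 42/7 mod 47. 7⁻¹ ≡ 27 (mod 47), so λ ≡ 6.
  x = λ² - 15 - 22 = 36 - 37 ≡ 46; y = λ·(15 - 46) - 42 ≡ 7. → (46, 7)
6G: (46, 7) + (22, 37). λ = (37 - 7)/(22 - 46) ≡ 30/23 mod 47. 23⁻¹ ≡ 45 (mod 47), so λ ≡ 34.
  x = λ² - 46 - 22 = 1156 - 68 ≡ 7; y = λ·(46 - 7) - 7 ≡ 3. → (7, 3)
7G: (7, 3) + (22, 37). λ = (37 - 3)/(22 - 7) ≡ 34/15 mod 47. 15⁻¹ ≡ 22 (mod 47), so λ ≡ 43.
  x = λ² - 7 - 22 = 1849 - 29 ≡ 34; y = λ·(7 - 34) - 3 ≡ 11. → (34, 11)
8G: (34, 11) + (22, 37). λ = (37 - 11)/(22 - 34) ≡ 26/35 mod 47. 35⁻¹ ≡ 43 (mod 47), so λ ≡ 37.
  x = λ² - 34 - 22 = 1369 - 56 ≡ 44; y = λ·(34 - 44) - 11 ≡ 42. → (44, 42)
9G: (44, 42) + (22, 37). λ = (37 - 42)/(22 - 44) ≡ 42/25 mod 47. 25⁻¹ ≡ 32 (mod 47), so λ ≡ 28.
  x = λ² - 44 - 22 = 784 - 66 ≡ 13; y = λ·(44 - 13) - 42 ≡ 27. → (13, 27)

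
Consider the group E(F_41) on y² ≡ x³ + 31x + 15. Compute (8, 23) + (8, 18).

O

The two points share x = 8 and their y-coordinates satisfy 23 + 18 ≡ 0 (mod 41), so they are inverses. Their sum is 𝒪.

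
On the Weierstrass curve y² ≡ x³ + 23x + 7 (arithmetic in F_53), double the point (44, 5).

(9, 25)

tangent at (44, 5): λ = (3·44² + 23)/(2·5) ≡ 1/10. 10⁻¹ ≡ 16 (mod 53), so λ ≡ 1·16 ≡ 16.
  x = λ² - 44 - 44 = 256 - 88 ≡ 9; y = λ·(44 - 9) - 5 ≡ 25. → (9, 25)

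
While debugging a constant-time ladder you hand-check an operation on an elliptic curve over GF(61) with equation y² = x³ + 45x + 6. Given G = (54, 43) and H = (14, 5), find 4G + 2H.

(39, 18)

First 4G:
Repeated addition: build up to 4G.
2G: tangent at (54, 43): λ = (3·54² + 45)/(2·43) ≡ 9/25. 25⁻¹ ≡ 22 (mod 61) since 25·22 = 550 ≡ 1, so λ ≡ 9·22 ≡ 15.
  x = λ² - 54 - 54 = 225 - 108 ≡ 56; y = λ·(54 - 56) - 43 ≡ 49. → (56, 49)
3G: (56, 49) + (54, 43). λ = (43 - 49)/(54 - 56) ≡ 55/59 mod 61. 59⁻¹ ≡ 30 (mod 61), so λ ≡ 3.
  x = λ² - 56 - 54 = 9 - 110 ≡ 21; y = λ·(56 - 21) - 49 ≡ 56. → (21, 56)
4G: (21, 56) + (54, 43). λ = (43 - 56)/(54 - 21) ≡ 48/33 mod 61. 33⁻¹ ≡ 37 (mod 61), so λ ≡ 7.
  x = λ² - 21 - 54 = 49 - 75 ≡ 35; y = λ·(21 - 35) - 56 ≡ 29. → (35, 29)
4G = (35, 29).
Next 2H:
Repeated addition: build up to 2H.
2H: tangent at (14, 5): λ = (3·14² + 45)/(2·5) ≡ 23/10. 10⁻¹ ≡ 55 (mod 61), so λ ≡ 23·55 ≡ 45.
  x = λ² - 14 - 14 = 2025 - 28 ≡ 45; y = λ·(14 - 45) - 5 ≡ 3. → (45, 3)
2H = (45, 3).
Finally 4G + 2H:
(35, 29) + (45, 3). λ = (3 - 29)/(45 - 35) ≡ 35/10 mod 61. 10⁻¹ ≡ 55 (mod 61) since 10·55 = 550 ≡ 1, so λ ≡ 34.
  x = λ² - 35 - 45 = 1156 - 80 ≡ 39; y = λ·(35 - 39) - 29 ≡ 18. → (39, 18)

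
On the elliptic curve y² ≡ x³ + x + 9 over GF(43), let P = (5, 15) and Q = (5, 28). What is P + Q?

The two points share x = 5 and their y-coordinates satisfy 15 + 28 ≡ 0 (mod 43), so they are inverses. Their sum is 𝒪.

O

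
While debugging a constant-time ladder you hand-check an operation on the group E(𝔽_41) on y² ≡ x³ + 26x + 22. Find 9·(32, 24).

(9, 40)

Write P = (32, 24).
Double-and-add on 9 = (1001)₂. Start with P = (32, 24) for the leading 1-bit.
double: tangent at (32, 24): λ = (3·32² + 26)/(2·24) ≡ 23/7. 7⁻¹ ≡ 6 (mod 41), so λ ≡ 23·6 ≡ 15.
  x = λ² - 32 - 32 = 225 - 64 ≡ 38; y = λ·(32 - 38) - 24 ≡ 9. → (38, 9)
double: tangent at (38, 9): λ = (3·38² + 26)/(2·9) ≡ 12/18. 18⁻¹ ≡ 16 (mod 41), so λ ≡ 12·16 ≡ 28.
  x = λ² - 38 - 38 = 784 - 76 ≡ 11; y = λ·(38 - 11) - 9 ≡ 9. → (11, 9)
double: tangent at (11, 9): λ = (3·11² + 26)/(2·9) ≡ 20/18. 18⁻¹ ≡ 16 (mod 41), so λ ≡ 20·16 ≡ 33.
  x = λ² - 11 - 11 = 1089 - 22 ≡ 1; y = λ·(11 - 1) - 9 ≡ 34. → (1, 34)
add P: (1, 34) + (32, 24). λ = (24 - 34)/(32 - 1) ≡ 31/31 mod 41. 31⁻¹ ≡ 4 (mod 41), so λ ≡ 1.
  x = λ² - 1 - 32 = 1 - 33 ≡ 9; y = λ·(1 - 9) - 34 ≡ 40. → (9, 40)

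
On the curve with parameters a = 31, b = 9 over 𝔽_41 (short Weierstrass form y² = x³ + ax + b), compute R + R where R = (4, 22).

tangent at (4, 22): λ = (3·4² + 31)/(2·22) ≡ 38/3. 3⁻¹ ≡ 14 (mod 41), so λ ≡ 38·14 ≡ 40.
  x = λ² - 4 - 4 = 1600 - 8 ≡ 34; y = λ·(4 - 34) - 22 ≡ 8. → (34, 8)

(34, 8)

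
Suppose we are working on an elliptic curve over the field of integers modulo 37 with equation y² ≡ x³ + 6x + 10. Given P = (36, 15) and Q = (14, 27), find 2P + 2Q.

First 2P:
Repeated addition: build up to 2P.
2P: tangent at (36, 15): λ = (3·36² + 6)/(2·15) ≡ 9/30. 30⁻¹ ≡ 21 (mod 37), so λ ≡ 9·21 ≡ 4.
  x = λ² - 36 - 36 = 16 - 72 ≡ 18; y = λ·(36 - 18) - 15 ≡ 20. → (18, 20)
2P = (18, 20).
Next 2Q:
Repeated addition: build up to 2Q.
2Q: tangent at (14, 27): λ = (3·14² + 6)/(2·27) ≡ 2/17. 17⁻¹ ≡ 24 (mod 37), so λ ≡ 2·24 ≡ 11.
  x = λ² - 14 - 14 = 121 - 28 ≡ 19; y = λ·(14 - 19) - 27 ≡ 29. → (19, 29)
2Q = (19, 29).
Finally 2P + 2Q:
(18, 20) + (19, 29). λ = (29 - 20)/(19 - 18) ≡ 9/1 mod 37. 1⁻¹ ≡ 1 (mod 37) since 1·1 = 1 ≡ 1, so λ ≡ 9.
  x = λ² - 18 - 19 = 81 - 37 ≡ 7; y = λ·(18 - 7) - 20 ≡ 5. → (7, 5)

(7, 5)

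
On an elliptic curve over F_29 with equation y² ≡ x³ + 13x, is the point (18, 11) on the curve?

yes

y² = 11² ≡ 5; x³ + 13x + 0 = 6066 ≡ 5 (mod 29). 5 = 5.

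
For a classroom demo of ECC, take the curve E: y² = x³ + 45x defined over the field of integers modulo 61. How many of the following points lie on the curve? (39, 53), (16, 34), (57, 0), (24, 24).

(39, 53): 53² ≡ 3, rhs ≡ 13 → off.
(16, 34): 34² ≡ 58, rhs ≡ 58 → on.
(57, 0): 0² ≡ 0, rhs ≡ 0 → on.
(24, 24): 24² ≡ 27, rhs ≡ 20 → off.

2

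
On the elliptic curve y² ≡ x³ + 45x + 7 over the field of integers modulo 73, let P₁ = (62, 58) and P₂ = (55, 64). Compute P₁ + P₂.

(62, 58) + (55, 64). λ = (64 - 58)/(55 - 62) ≡ 6/66 mod 73. 66⁻¹ ≡ 52 (mod 73) since 66·52 = 3432 ≡ 1, so λ ≡ 20.
  x = λ² - 62 - 55 = 400 - 117 ≡ 64; y = λ·(62 - 64) - 58 ≡ 48. → (64, 48)

(64, 48)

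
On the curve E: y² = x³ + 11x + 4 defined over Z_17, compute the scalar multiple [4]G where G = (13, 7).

(15, 5)

Double-and-add on 4 = (100)₂. Start with G = (13, 7) for the leading 1-bit.
double: tangent at (13, 7): λ = (3·13² + 11)/(2·7) ≡ 8/14. 14⁻¹ ≡ 11 (mod 17) since 14·11 = 154 ≡ 1, so λ ≡ 8·11 ≡ 3.
  x = λ² - 13 - 13 = 9 - 26 ≡ 0; y = λ·(13 - 0) - 7 ≡ 15. → (0, 15)
double: tangent at (0, 15): λ = (3·0² + 11)/(2·15) ≡ 11/13. 13⁻¹ ≡ 4 (mod 17), so λ ≡ 11·4 ≡ 10.
  x = λ² - 0 - 0 = 100 - 0 ≡ 15; y = λ·(0 - 15) - 15 ≡ 5. → (15, 5)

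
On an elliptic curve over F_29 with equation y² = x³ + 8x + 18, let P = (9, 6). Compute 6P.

(21, 15)

Repeated addition: build up to 6P.
2P: tangent at (9, 6): λ = (3·9² + 8)/(2·6) ≡ 19/12. 12⁻¹ ≡ 17 (mod 29) since 12·17 = 204 ≡ 1, so λ ≡ 19·17 ≡ 4.
  x = λ² - 9 - 9 = 16 - 18 ≡ 27; y = λ·(9 - 27) - 6 ≡ 9. → (27, 9)
3P: (27, 9) + (9, 6). λ = (6 - 9)/(9 - 27) ≡ 26/11 mod 29. 11⁻¹ ≡ 8 (mod 29), so λ ≡ 5.
  x = λ² - 27 - 9 = 25 - 36 ≡ 18; y = λ·(27 - 18) - 9 ≡ 7. → (18, 7)
4P: (18, 7) + (9, 6). λ = (6 - 7)/(9 - 18) ≡ 28/20 mod 29. 20⁻¹ ≡ 16 (mod 29) since 20·16 = 320 ≡ 1, so λ ≡ 13.
  x = λ² - 18 - 9 = 169 - 27 ≡ 26; y = λ·(18 - 26) - 7 ≡ 5. → (26, 5)
5P: (26, 5) + (9, 6). λ = (6 - 5)/(9 - 26) ≡ 1/12 mod 29. 12⁻¹ ≡ 17 (mod 29), so λ ≡ 17.
  x = λ² - 26 - 9 = 289 - 35 ≡ 22; y = λ·(26 - 22) - 5 ≡ 5. → (22, 5)
6P: (22, 5) + (9, 6). λ = (6 - 5)/(9 - 22) ≡ 1/16 mod 29. 16⁻¹ ≡ 20 (mod 29), so λ ≡ 20.
  x = λ² - 22 - 9 = 400 - 31 ≡ 21; y = λ·(22 - 21) - 5 ≡ 15. → (21, 15)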